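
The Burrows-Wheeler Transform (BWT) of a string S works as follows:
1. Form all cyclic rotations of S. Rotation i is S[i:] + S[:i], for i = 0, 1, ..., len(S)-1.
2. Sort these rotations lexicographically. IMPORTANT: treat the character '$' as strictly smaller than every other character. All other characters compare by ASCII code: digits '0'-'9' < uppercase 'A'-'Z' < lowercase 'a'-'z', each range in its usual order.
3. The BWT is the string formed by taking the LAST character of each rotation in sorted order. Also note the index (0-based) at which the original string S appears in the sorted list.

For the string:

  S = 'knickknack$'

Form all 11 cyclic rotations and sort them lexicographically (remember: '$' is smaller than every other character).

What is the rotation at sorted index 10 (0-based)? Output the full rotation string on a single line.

Answer: nickknack$k

Derivation:
All 11 rotations (rotation i = S[i:]+S[:i]):
  rot[0] = knickknack$
  rot[1] = nickknack$k
  rot[2] = ickknack$kn
  rot[3] = ckknack$kni
  rot[4] = kknack$knic
  rot[5] = knack$knick
  rot[6] = nack$knickk
  rot[7] = ack$knickkn
  rot[8] = ck$knickkna
  rot[9] = k$knickknac
  rot[10] = $knickknack
Sorted (with $ < everything):
  sorted[0] = $knickknack
  sorted[1] = ack$knickkn
  sorted[2] = ck$knickkna
  sorted[3] = ckknack$kni
  sorted[4] = ickknack$kn
  sorted[5] = k$knickknac
  sorted[6] = kknack$knic
  sorted[7] = knack$knick
  sorted[8] = knickknack$
  sorted[9] = nack$knickk
  sorted[10] = nickknack$k
sorted[10] = nickknack$k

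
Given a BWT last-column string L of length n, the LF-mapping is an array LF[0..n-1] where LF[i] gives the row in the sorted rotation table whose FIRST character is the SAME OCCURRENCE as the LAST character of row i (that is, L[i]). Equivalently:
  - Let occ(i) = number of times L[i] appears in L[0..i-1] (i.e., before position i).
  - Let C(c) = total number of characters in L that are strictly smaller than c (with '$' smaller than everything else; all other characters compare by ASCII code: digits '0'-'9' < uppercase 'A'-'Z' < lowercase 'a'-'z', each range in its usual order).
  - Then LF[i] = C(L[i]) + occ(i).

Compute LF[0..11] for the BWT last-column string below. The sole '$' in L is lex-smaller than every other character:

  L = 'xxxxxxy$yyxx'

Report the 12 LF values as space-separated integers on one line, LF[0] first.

Answer: 1 2 3 4 5 6 9 0 10 11 7 8

Derivation:
Char counts: '$':1, 'x':8, 'y':3
C (first-col start): C('$')=0, C('x')=1, C('y')=9
L[0]='x': occ=0, LF[0]=C('x')+0=1+0=1
L[1]='x': occ=1, LF[1]=C('x')+1=1+1=2
L[2]='x': occ=2, LF[2]=C('x')+2=1+2=3
L[3]='x': occ=3, LF[3]=C('x')+3=1+3=4
L[4]='x': occ=4, LF[4]=C('x')+4=1+4=5
L[5]='x': occ=5, LF[5]=C('x')+5=1+5=6
L[6]='y': occ=0, LF[6]=C('y')+0=9+0=9
L[7]='$': occ=0, LF[7]=C('$')+0=0+0=0
L[8]='y': occ=1, LF[8]=C('y')+1=9+1=10
L[9]='y': occ=2, LF[9]=C('y')+2=9+2=11
L[10]='x': occ=6, LF[10]=C('x')+6=1+6=7
L[11]='x': occ=7, LF[11]=C('x')+7=1+7=8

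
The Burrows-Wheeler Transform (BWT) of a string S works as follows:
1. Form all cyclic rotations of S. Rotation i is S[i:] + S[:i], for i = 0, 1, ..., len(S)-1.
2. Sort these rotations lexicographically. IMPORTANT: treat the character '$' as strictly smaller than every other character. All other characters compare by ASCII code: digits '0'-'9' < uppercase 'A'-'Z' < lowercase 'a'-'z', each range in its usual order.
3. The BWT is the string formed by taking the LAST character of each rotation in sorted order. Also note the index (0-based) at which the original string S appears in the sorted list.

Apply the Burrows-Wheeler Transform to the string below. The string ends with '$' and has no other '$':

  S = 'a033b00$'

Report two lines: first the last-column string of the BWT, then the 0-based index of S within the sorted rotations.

Answer: 00ba03$3
6

Derivation:
All 8 rotations (rotation i = S[i:]+S[:i]):
  rot[0] = a033b00$
  rot[1] = 033b00$a
  rot[2] = 33b00$a0
  rot[3] = 3b00$a03
  rot[4] = b00$a033
  rot[5] = 00$a033b
  rot[6] = 0$a033b0
  rot[7] = $a033b00
Sorted (with $ < everything):
  sorted[0] = $a033b00  (last char: '0')
  sorted[1] = 0$a033b0  (last char: '0')
  sorted[2] = 00$a033b  (last char: 'b')
  sorted[3] = 033b00$a  (last char: 'a')
  sorted[4] = 33b00$a0  (last char: '0')
  sorted[5] = 3b00$a03  (last char: '3')
  sorted[6] = a033b00$  (last char: '$')
  sorted[7] = b00$a033  (last char: '3')
Last column: 00ba03$3
Original string S is at sorted index 6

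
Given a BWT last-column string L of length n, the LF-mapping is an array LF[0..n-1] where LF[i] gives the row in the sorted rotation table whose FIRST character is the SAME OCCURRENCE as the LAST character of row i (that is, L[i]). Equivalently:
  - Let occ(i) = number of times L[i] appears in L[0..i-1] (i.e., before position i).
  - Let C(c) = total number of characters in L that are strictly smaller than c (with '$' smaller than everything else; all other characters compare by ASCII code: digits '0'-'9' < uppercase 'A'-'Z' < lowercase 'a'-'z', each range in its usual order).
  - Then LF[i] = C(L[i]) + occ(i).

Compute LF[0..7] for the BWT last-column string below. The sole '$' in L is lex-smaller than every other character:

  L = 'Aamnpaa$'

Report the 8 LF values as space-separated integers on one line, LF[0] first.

Char counts: '$':1, 'A':1, 'a':3, 'm':1, 'n':1, 'p':1
C (first-col start): C('$')=0, C('A')=1, C('a')=2, C('m')=5, C('n')=6, C('p')=7
L[0]='A': occ=0, LF[0]=C('A')+0=1+0=1
L[1]='a': occ=0, LF[1]=C('a')+0=2+0=2
L[2]='m': occ=0, LF[2]=C('m')+0=5+0=5
L[3]='n': occ=0, LF[3]=C('n')+0=6+0=6
L[4]='p': occ=0, LF[4]=C('p')+0=7+0=7
L[5]='a': occ=1, LF[5]=C('a')+1=2+1=3
L[6]='a': occ=2, LF[6]=C('a')+2=2+2=4
L[7]='$': occ=0, LF[7]=C('$')+0=0+0=0

Answer: 1 2 5 6 7 3 4 0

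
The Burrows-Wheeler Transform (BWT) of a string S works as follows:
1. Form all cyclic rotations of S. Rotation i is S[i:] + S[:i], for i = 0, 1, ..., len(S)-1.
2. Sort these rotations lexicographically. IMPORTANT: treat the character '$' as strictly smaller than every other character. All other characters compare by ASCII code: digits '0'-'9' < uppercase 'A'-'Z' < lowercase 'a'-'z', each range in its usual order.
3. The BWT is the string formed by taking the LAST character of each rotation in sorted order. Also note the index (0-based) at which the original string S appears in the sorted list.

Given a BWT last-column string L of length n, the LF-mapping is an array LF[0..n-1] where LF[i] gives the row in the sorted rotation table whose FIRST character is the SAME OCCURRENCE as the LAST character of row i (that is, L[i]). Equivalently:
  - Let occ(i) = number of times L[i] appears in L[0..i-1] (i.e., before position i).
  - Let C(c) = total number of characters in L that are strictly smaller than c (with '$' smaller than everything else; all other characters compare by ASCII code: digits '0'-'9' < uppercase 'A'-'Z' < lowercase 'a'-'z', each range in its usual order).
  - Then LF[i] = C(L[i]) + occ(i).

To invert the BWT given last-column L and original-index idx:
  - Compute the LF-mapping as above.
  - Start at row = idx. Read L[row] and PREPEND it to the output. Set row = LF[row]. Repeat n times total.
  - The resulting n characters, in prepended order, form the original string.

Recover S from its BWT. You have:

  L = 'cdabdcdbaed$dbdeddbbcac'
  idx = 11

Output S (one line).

LF mapping: 9 13 1 4 14 10 15 5 2 21 16 0 17 6 18 22 19 20 7 8 11 3 12
Walk LF starting at row 11, prepending L[row]:
  step 1: row=11, L[11]='$', prepend. Next row=LF[11]=0
  step 2: row=0, L[0]='c', prepend. Next row=LF[0]=9
  step 3: row=9, L[9]='e', prepend. Next row=LF[9]=21
  step 4: row=21, L[21]='a', prepend. Next row=LF[21]=3
  step 5: row=3, L[3]='b', prepend. Next row=LF[3]=4
  step 6: row=4, L[4]='d', prepend. Next row=LF[4]=14
  step 7: row=14, L[14]='d', prepend. Next row=LF[14]=18
  step 8: row=18, L[18]='b', prepend. Next row=LF[18]=7
  step 9: row=7, L[7]='b', prepend. Next row=LF[7]=5
  step 10: row=5, L[5]='c', prepend. Next row=LF[5]=10
  step 11: row=10, L[10]='d', prepend. Next row=LF[10]=16
  step 12: row=16, L[16]='d', prepend. Next row=LF[16]=19
  step 13: row=19, L[19]='b', prepend. Next row=LF[19]=8
  step 14: row=8, L[8]='a', prepend. Next row=LF[8]=2
  step 15: row=2, L[2]='a', prepend. Next row=LF[2]=1
  step 16: row=1, L[1]='d', prepend. Next row=LF[1]=13
  step 17: row=13, L[13]='b', prepend. Next row=LF[13]=6
  step 18: row=6, L[6]='d', prepend. Next row=LF[6]=15
  step 19: row=15, L[15]='e', prepend. Next row=LF[15]=22
  step 20: row=22, L[22]='c', prepend. Next row=LF[22]=12
  step 21: row=12, L[12]='d', prepend. Next row=LF[12]=17
  step 22: row=17, L[17]='d', prepend. Next row=LF[17]=20
  step 23: row=20, L[20]='c', prepend. Next row=LF[20]=11
Reversed output: cddcedbdaabddcbbddbaec$

Answer: cddcedbdaabddcbbddbaec$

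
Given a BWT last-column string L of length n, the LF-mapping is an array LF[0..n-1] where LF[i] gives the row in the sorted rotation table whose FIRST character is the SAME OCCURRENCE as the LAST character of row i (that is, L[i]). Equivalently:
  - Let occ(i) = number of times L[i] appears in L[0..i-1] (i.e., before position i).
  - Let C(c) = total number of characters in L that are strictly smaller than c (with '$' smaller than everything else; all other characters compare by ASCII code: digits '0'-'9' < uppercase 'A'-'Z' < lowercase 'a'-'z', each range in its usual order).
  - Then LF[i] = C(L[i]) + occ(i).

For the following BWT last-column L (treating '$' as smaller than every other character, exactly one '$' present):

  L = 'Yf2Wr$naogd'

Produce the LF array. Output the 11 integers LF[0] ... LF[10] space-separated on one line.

Answer: 3 6 1 2 10 0 8 4 9 7 5

Derivation:
Char counts: '$':1, '2':1, 'W':1, 'Y':1, 'a':1, 'd':1, 'f':1, 'g':1, 'n':1, 'o':1, 'r':1
C (first-col start): C('$')=0, C('2')=1, C('W')=2, C('Y')=3, C('a')=4, C('d')=5, C('f')=6, C('g')=7, C('n')=8, C('o')=9, C('r')=10
L[0]='Y': occ=0, LF[0]=C('Y')+0=3+0=3
L[1]='f': occ=0, LF[1]=C('f')+0=6+0=6
L[2]='2': occ=0, LF[2]=C('2')+0=1+0=1
L[3]='W': occ=0, LF[3]=C('W')+0=2+0=2
L[4]='r': occ=0, LF[4]=C('r')+0=10+0=10
L[5]='$': occ=0, LF[5]=C('$')+0=0+0=0
L[6]='n': occ=0, LF[6]=C('n')+0=8+0=8
L[7]='a': occ=0, LF[7]=C('a')+0=4+0=4
L[8]='o': occ=0, LF[8]=C('o')+0=9+0=9
L[9]='g': occ=0, LF[9]=C('g')+0=7+0=7
L[10]='d': occ=0, LF[10]=C('d')+0=5+0=5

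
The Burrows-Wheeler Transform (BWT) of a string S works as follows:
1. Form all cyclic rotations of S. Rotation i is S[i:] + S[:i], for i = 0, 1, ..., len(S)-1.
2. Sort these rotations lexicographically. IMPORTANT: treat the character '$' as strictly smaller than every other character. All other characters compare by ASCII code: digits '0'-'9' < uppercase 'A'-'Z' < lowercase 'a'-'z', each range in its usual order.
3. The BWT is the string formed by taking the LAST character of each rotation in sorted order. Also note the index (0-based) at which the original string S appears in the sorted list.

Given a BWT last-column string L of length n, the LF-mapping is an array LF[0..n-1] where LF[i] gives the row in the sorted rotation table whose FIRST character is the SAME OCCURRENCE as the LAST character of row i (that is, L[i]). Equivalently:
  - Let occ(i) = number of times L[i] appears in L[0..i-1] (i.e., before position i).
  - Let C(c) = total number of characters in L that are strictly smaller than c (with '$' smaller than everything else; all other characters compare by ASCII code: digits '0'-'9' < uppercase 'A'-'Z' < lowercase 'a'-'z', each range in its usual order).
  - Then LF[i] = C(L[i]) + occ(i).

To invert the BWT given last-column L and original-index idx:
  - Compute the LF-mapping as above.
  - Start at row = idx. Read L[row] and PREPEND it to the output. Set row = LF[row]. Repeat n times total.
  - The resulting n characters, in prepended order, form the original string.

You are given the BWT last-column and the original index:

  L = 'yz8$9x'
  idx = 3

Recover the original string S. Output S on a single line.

LF mapping: 4 5 1 0 2 3
Walk LF starting at row 3, prepending L[row]:
  step 1: row=3, L[3]='$', prepend. Next row=LF[3]=0
  step 2: row=0, L[0]='y', prepend. Next row=LF[0]=4
  step 3: row=4, L[4]='9', prepend. Next row=LF[4]=2
  step 4: row=2, L[2]='8', prepend. Next row=LF[2]=1
  step 5: row=1, L[1]='z', prepend. Next row=LF[1]=5
  step 6: row=5, L[5]='x', prepend. Next row=LF[5]=3
Reversed output: xz89y$

Answer: xz89y$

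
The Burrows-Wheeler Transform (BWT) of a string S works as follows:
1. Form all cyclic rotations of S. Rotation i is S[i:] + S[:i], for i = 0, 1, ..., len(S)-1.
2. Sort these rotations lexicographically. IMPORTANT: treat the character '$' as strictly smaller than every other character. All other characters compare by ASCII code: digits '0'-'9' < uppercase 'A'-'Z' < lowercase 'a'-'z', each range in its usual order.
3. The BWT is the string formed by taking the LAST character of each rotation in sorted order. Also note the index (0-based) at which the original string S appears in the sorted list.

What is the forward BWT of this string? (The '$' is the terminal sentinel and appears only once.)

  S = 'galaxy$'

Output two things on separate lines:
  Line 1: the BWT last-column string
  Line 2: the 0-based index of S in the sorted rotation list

Answer: ygl$aax
3

Derivation:
All 7 rotations (rotation i = S[i:]+S[:i]):
  rot[0] = galaxy$
  rot[1] = alaxy$g
  rot[2] = laxy$ga
  rot[3] = axy$gal
  rot[4] = xy$gala
  rot[5] = y$galax
  rot[6] = $galaxy
Sorted (with $ < everything):
  sorted[0] = $galaxy  (last char: 'y')
  sorted[1] = alaxy$g  (last char: 'g')
  sorted[2] = axy$gal  (last char: 'l')
  sorted[3] = galaxy$  (last char: '$')
  sorted[4] = laxy$ga  (last char: 'a')
  sorted[5] = xy$gala  (last char: 'a')
  sorted[6] = y$galax  (last char: 'x')
Last column: ygl$aax
Original string S is at sorted index 3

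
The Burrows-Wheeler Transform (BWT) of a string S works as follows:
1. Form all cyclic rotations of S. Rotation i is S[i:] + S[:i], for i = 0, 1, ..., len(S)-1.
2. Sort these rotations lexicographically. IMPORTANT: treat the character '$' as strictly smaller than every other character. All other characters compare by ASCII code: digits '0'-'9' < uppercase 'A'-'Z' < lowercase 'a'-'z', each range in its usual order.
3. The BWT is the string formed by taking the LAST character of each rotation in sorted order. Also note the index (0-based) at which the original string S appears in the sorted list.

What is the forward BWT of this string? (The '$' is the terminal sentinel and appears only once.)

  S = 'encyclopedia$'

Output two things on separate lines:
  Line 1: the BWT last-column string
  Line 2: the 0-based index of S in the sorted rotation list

Answer: aiynep$dceloc
6

Derivation:
All 13 rotations (rotation i = S[i:]+S[:i]):
  rot[0] = encyclopedia$
  rot[1] = ncyclopedia$e
  rot[2] = cyclopedia$en
  rot[3] = yclopedia$enc
  rot[4] = clopedia$ency
  rot[5] = lopedia$encyc
  rot[6] = opedia$encycl
  rot[7] = pedia$encyclo
  rot[8] = edia$encyclop
  rot[9] = dia$encyclope
  rot[10] = ia$encycloped
  rot[11] = a$encyclopedi
  rot[12] = $encyclopedia
Sorted (with $ < everything):
  sorted[0] = $encyclopedia  (last char: 'a')
  sorted[1] = a$encyclopedi  (last char: 'i')
  sorted[2] = clopedia$ency  (last char: 'y')
  sorted[3] = cyclopedia$en  (last char: 'n')
  sorted[4] = dia$encyclope  (last char: 'e')
  sorted[5] = edia$encyclop  (last char: 'p')
  sorted[6] = encyclopedia$  (last char: '$')
  sorted[7] = ia$encycloped  (last char: 'd')
  sorted[8] = lopedia$encyc  (last char: 'c')
  sorted[9] = ncyclopedia$e  (last char: 'e')
  sorted[10] = opedia$encycl  (last char: 'l')
  sorted[11] = pedia$encyclo  (last char: 'o')
  sorted[12] = yclopedia$enc  (last char: 'c')
Last column: aiynep$dceloc
Original string S is at sorted index 6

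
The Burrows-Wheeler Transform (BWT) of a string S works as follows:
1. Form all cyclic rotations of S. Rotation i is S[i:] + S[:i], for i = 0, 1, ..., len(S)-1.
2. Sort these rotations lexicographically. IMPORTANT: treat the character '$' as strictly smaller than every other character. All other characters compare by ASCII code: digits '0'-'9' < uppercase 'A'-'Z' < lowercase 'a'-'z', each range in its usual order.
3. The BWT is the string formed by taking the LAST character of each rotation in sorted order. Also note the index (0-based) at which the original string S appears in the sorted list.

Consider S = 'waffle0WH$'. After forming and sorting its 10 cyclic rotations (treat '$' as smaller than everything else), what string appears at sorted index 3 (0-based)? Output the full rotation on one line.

All 10 rotations (rotation i = S[i:]+S[:i]):
  rot[0] = waffle0WH$
  rot[1] = affle0WH$w
  rot[2] = ffle0WH$wa
  rot[3] = fle0WH$waf
  rot[4] = le0WH$waff
  rot[5] = e0WH$waffl
  rot[6] = 0WH$waffle
  rot[7] = WH$waffle0
  rot[8] = H$waffle0W
  rot[9] = $waffle0WH
Sorted (with $ < everything):
  sorted[0] = $waffle0WH
  sorted[1] = 0WH$waffle
  sorted[2] = H$waffle0W
  sorted[3] = WH$waffle0
  sorted[4] = affle0WH$w
  sorted[5] = e0WH$waffl
  sorted[6] = ffle0WH$wa
  sorted[7] = fle0WH$waf
  sorted[8] = le0WH$waff
  sorted[9] = waffle0WH$
sorted[3] = WH$waffle0

Answer: WH$waffle0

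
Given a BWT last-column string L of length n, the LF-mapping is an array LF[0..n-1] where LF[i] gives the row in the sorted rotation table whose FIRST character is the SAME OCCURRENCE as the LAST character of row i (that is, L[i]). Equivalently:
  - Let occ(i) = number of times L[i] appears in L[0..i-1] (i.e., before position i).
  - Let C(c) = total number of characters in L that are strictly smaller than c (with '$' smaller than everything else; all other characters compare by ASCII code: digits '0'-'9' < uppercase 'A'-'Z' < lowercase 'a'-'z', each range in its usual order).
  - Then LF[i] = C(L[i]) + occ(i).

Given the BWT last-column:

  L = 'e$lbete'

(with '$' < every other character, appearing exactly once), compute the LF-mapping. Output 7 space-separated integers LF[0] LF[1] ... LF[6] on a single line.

Answer: 2 0 5 1 3 6 4

Derivation:
Char counts: '$':1, 'b':1, 'e':3, 'l':1, 't':1
C (first-col start): C('$')=0, C('b')=1, C('e')=2, C('l')=5, C('t')=6
L[0]='e': occ=0, LF[0]=C('e')+0=2+0=2
L[1]='$': occ=0, LF[1]=C('$')+0=0+0=0
L[2]='l': occ=0, LF[2]=C('l')+0=5+0=5
L[3]='b': occ=0, LF[3]=C('b')+0=1+0=1
L[4]='e': occ=1, LF[4]=C('e')+1=2+1=3
L[5]='t': occ=0, LF[5]=C('t')+0=6+0=6
L[6]='e': occ=2, LF[6]=C('e')+2=2+2=4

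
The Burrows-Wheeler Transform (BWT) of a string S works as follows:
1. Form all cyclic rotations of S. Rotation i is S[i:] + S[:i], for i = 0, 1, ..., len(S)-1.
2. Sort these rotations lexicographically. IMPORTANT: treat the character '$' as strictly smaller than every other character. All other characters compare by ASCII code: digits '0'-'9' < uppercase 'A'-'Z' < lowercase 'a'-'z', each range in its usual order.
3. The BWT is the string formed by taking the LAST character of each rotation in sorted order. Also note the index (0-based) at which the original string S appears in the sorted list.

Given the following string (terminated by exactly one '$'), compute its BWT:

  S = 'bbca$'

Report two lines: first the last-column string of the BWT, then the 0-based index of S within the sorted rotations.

Answer: ac$bb
2

Derivation:
All 5 rotations (rotation i = S[i:]+S[:i]):
  rot[0] = bbca$
  rot[1] = bca$b
  rot[2] = ca$bb
  rot[3] = a$bbc
  rot[4] = $bbca
Sorted (with $ < everything):
  sorted[0] = $bbca  (last char: 'a')
  sorted[1] = a$bbc  (last char: 'c')
  sorted[2] = bbca$  (last char: '$')
  sorted[3] = bca$b  (last char: 'b')
  sorted[4] = ca$bb  (last char: 'b')
Last column: ac$bb
Original string S is at sorted index 2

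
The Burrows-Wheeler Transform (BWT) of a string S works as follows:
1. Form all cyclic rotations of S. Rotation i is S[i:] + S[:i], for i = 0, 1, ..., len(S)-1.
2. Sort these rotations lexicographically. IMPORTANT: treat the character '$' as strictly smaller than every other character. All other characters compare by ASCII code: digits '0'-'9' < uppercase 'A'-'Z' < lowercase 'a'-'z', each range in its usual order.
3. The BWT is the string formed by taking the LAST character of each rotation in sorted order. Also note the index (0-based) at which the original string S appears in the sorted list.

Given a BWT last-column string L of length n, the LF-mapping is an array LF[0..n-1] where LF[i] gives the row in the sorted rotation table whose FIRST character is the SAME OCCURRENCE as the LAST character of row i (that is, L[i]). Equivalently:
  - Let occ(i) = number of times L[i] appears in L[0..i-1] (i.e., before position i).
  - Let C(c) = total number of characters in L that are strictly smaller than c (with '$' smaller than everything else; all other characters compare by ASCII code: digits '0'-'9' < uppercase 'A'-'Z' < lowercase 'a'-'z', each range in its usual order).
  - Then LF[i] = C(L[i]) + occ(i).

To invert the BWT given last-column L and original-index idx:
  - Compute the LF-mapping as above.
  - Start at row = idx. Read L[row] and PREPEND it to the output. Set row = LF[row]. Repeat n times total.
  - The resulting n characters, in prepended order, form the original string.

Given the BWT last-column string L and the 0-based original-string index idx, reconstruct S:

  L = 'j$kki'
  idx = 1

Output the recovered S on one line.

Answer: ikkj$

Derivation:
LF mapping: 2 0 3 4 1
Walk LF starting at row 1, prepending L[row]:
  step 1: row=1, L[1]='$', prepend. Next row=LF[1]=0
  step 2: row=0, L[0]='j', prepend. Next row=LF[0]=2
  step 3: row=2, L[2]='k', prepend. Next row=LF[2]=3
  step 4: row=3, L[3]='k', prepend. Next row=LF[3]=4
  step 5: row=4, L[4]='i', prepend. Next row=LF[4]=1
Reversed output: ikkj$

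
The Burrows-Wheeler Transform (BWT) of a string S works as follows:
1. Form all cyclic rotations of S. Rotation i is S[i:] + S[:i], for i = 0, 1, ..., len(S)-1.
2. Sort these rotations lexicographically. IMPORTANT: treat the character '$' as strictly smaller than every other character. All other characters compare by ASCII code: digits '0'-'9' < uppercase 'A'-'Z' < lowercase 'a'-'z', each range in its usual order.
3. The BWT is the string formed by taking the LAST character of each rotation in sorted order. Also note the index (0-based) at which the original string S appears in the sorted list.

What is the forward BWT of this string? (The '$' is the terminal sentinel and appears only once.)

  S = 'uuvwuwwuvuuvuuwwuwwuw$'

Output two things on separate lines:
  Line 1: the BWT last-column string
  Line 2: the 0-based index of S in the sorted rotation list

All 22 rotations (rotation i = S[i:]+S[:i]):
  rot[0] = uuvwuwwuvuuvuuwwuwwuw$
  rot[1] = uvwuwwuvuuvuuwwuwwuw$u
  rot[2] = vwuwwuvuuvuuwwuwwuw$uu
  rot[3] = wuwwuvuuvuuwwuwwuw$uuv
  rot[4] = uwwuvuuvuuwwuwwuw$uuvw
  rot[5] = wwuvuuvuuwwuwwuw$uuvwu
  rot[6] = wuvuuvuuwwuwwuw$uuvwuw
  rot[7] = uvuuvuuwwuwwuw$uuvwuww
  rot[8] = vuuvuuwwuwwuw$uuvwuwwu
  rot[9] = uuvuuwwuwwuw$uuvwuwwuv
  rot[10] = uvuuwwuwwuw$uuvwuwwuvu
  rot[11] = vuuwwuwwuw$uuvwuwwuvuu
  rot[12] = uuwwuwwuw$uuvwuwwuvuuv
  rot[13] = uwwuwwuw$uuvwuwwuvuuvu
  rot[14] = wwuwwuw$uuvwuwwuvuuvuu
  rot[15] = wuwwuw$uuvwuwwuvuuvuuw
  rot[16] = uwwuw$uuvwuwwuvuuvuuww
  rot[17] = wwuw$uuvwuwwuvuuvuuwwu
  rot[18] = wuw$uuvwuwwuvuuvuuwwuw
  rot[19] = uw$uuvwuwwuvuuvuuwwuww
  rot[20] = w$uuvwuwwuvuuvuuwwuwwu
  rot[21] = $uuvwuwwuvuuvuuwwuwwuw
Sorted (with $ < everything):
  sorted[0] = $uuvwuwwuvuuvuuwwuwwuw  (last char: 'w')
  sorted[1] = uuvuuwwuwwuw$uuvwuwwuv  (last char: 'v')
  sorted[2] = uuvwuwwuvuuvuuwwuwwuw$  (last char: '$')
  sorted[3] = uuwwuwwuw$uuvwuwwuvuuv  (last char: 'v')
  sorted[4] = uvuuvuuwwuwwuw$uuvwuww  (last char: 'w')
  sorted[5] = uvuuwwuwwuw$uuvwuwwuvu  (last char: 'u')
  sorted[6] = uvwuwwuvuuvuuwwuwwuw$u  (last char: 'u')
  sorted[7] = uw$uuvwuwwuvuuvuuwwuww  (last char: 'w')
  sorted[8] = uwwuvuuvuuwwuwwuw$uuvw  (last char: 'w')
  sorted[9] = uwwuw$uuvwuwwuvuuvuuww  (last char: 'w')
  sorted[10] = uwwuwwuw$uuvwuwwuvuuvu  (last char: 'u')
  sorted[11] = vuuvuuwwuwwuw$uuvwuwwu  (last char: 'u')
  sorted[12] = vuuwwuwwuw$uuvwuwwuvuu  (last char: 'u')
  sorted[13] = vwuwwuvuuvuuwwuwwuw$uu  (last char: 'u')
  sorted[14] = w$uuvwuwwuvuuvuuwwuwwu  (last char: 'u')
  sorted[15] = wuvuuvuuwwuwwuw$uuvwuw  (last char: 'w')
  sorted[16] = wuw$uuvwuwwuvuuvuuwwuw  (last char: 'w')
  sorted[17] = wuwwuvuuvuuwwuwwuw$uuv  (last char: 'v')
  sorted[18] = wuwwuw$uuvwuwwuvuuvuuw  (last char: 'w')
  sorted[19] = wwuvuuvuuwwuwwuw$uuvwu  (last char: 'u')
  sorted[20] = wwuw$uuvwuwwuvuuvuuwwu  (last char: 'u')
  sorted[21] = wwuwwuw$uuvwuwwuvuuvuu  (last char: 'u')
Last column: wv$vwuuwwwuuuuuwwvwuuu
Original string S is at sorted index 2

Answer: wv$vwuuwwwuuuuuwwvwuuu
2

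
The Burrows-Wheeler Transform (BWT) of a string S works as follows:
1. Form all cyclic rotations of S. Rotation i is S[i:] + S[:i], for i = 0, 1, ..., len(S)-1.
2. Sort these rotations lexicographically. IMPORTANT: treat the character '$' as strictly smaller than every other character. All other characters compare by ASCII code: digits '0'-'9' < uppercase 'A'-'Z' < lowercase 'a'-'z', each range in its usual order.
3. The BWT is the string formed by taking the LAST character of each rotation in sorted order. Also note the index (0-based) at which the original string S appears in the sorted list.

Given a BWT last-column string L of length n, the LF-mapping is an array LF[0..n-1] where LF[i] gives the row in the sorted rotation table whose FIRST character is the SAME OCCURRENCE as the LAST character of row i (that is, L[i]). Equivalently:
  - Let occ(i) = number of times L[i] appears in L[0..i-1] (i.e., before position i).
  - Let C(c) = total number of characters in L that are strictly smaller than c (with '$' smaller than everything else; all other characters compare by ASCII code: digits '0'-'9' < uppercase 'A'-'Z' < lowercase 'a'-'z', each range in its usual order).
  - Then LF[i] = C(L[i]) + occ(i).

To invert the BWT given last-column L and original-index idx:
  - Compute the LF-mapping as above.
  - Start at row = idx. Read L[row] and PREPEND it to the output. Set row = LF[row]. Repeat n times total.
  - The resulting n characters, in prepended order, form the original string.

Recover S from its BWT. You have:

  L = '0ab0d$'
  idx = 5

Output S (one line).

LF mapping: 1 3 4 2 5 0
Walk LF starting at row 5, prepending L[row]:
  step 1: row=5, L[5]='$', prepend. Next row=LF[5]=0
  step 2: row=0, L[0]='0', prepend. Next row=LF[0]=1
  step 3: row=1, L[1]='a', prepend. Next row=LF[1]=3
  step 4: row=3, L[3]='0', prepend. Next row=LF[3]=2
  step 5: row=2, L[2]='b', prepend. Next row=LF[2]=4
  step 6: row=4, L[4]='d', prepend. Next row=LF[4]=5
Reversed output: db0a0$

Answer: db0a0$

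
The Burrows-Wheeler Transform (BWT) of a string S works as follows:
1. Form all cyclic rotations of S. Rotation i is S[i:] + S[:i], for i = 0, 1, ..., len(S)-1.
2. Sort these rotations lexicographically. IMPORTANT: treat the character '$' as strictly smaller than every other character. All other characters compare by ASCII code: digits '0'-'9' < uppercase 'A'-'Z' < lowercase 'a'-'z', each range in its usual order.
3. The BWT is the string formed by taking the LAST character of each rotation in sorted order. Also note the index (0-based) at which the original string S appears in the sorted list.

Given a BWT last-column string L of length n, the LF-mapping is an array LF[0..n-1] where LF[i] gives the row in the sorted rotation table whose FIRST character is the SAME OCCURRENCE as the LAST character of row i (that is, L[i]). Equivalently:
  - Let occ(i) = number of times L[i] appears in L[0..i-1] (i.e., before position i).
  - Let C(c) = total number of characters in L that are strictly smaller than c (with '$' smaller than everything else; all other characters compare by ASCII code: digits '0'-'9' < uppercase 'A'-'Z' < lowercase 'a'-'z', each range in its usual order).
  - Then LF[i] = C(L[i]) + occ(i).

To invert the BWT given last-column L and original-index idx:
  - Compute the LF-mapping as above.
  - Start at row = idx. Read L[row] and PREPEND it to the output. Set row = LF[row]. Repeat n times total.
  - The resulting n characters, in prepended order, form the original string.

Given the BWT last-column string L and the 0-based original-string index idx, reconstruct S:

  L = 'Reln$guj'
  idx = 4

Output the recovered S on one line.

Answer: jungleR$

Derivation:
LF mapping: 1 2 5 6 0 3 7 4
Walk LF starting at row 4, prepending L[row]:
  step 1: row=4, L[4]='$', prepend. Next row=LF[4]=0
  step 2: row=0, L[0]='R', prepend. Next row=LF[0]=1
  step 3: row=1, L[1]='e', prepend. Next row=LF[1]=2
  step 4: row=2, L[2]='l', prepend. Next row=LF[2]=5
  step 5: row=5, L[5]='g', prepend. Next row=LF[5]=3
  step 6: row=3, L[3]='n', prepend. Next row=LF[3]=6
  step 7: row=6, L[6]='u', prepend. Next row=LF[6]=7
  step 8: row=7, L[7]='j', prepend. Next row=LF[7]=4
Reversed output: jungleR$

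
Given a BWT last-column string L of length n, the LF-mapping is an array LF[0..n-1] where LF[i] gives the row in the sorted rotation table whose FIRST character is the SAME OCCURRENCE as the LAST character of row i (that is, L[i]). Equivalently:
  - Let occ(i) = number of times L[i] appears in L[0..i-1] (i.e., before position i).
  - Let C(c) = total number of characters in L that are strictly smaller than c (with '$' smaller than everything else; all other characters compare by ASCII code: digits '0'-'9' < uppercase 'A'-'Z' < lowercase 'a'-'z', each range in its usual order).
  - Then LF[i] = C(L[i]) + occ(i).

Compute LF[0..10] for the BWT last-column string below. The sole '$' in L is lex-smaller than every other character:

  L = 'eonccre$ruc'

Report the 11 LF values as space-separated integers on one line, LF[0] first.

Answer: 4 7 6 1 2 8 5 0 9 10 3

Derivation:
Char counts: '$':1, 'c':3, 'e':2, 'n':1, 'o':1, 'r':2, 'u':1
C (first-col start): C('$')=0, C('c')=1, C('e')=4, C('n')=6, C('o')=7, C('r')=8, C('u')=10
L[0]='e': occ=0, LF[0]=C('e')+0=4+0=4
L[1]='o': occ=0, LF[1]=C('o')+0=7+0=7
L[2]='n': occ=0, LF[2]=C('n')+0=6+0=6
L[3]='c': occ=0, LF[3]=C('c')+0=1+0=1
L[4]='c': occ=1, LF[4]=C('c')+1=1+1=2
L[5]='r': occ=0, LF[5]=C('r')+0=8+0=8
L[6]='e': occ=1, LF[6]=C('e')+1=4+1=5
L[7]='$': occ=0, LF[7]=C('$')+0=0+0=0
L[8]='r': occ=1, LF[8]=C('r')+1=8+1=9
L[9]='u': occ=0, LF[9]=C('u')+0=10+0=10
L[10]='c': occ=2, LF[10]=C('c')+2=1+2=3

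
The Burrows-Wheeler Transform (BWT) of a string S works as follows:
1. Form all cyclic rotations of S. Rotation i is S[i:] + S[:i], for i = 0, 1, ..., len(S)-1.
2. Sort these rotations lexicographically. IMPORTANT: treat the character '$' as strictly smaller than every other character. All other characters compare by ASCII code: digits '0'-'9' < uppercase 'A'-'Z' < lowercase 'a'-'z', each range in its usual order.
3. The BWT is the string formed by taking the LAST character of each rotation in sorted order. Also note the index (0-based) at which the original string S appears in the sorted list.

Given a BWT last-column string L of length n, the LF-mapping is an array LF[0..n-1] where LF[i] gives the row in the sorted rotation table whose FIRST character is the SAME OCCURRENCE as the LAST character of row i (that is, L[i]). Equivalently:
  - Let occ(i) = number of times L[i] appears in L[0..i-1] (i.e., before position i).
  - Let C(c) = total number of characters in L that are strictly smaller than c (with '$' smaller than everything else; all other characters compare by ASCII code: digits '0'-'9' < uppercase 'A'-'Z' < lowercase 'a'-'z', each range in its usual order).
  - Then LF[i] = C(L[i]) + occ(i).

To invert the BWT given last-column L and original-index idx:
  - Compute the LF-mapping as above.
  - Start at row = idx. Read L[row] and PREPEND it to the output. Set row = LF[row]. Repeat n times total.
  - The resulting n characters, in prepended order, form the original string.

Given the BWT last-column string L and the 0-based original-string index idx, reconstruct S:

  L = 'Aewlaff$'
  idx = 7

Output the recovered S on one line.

LF mapping: 1 3 7 6 2 4 5 0
Walk LF starting at row 7, prepending L[row]:
  step 1: row=7, L[7]='$', prepend. Next row=LF[7]=0
  step 2: row=0, L[0]='A', prepend. Next row=LF[0]=1
  step 3: row=1, L[1]='e', prepend. Next row=LF[1]=3
  step 4: row=3, L[3]='l', prepend. Next row=LF[3]=6
  step 5: row=6, L[6]='f', prepend. Next row=LF[6]=5
  step 6: row=5, L[5]='f', prepend. Next row=LF[5]=4
  step 7: row=4, L[4]='a', prepend. Next row=LF[4]=2
  step 8: row=2, L[2]='w', prepend. Next row=LF[2]=7
Reversed output: waffleA$

Answer: waffleA$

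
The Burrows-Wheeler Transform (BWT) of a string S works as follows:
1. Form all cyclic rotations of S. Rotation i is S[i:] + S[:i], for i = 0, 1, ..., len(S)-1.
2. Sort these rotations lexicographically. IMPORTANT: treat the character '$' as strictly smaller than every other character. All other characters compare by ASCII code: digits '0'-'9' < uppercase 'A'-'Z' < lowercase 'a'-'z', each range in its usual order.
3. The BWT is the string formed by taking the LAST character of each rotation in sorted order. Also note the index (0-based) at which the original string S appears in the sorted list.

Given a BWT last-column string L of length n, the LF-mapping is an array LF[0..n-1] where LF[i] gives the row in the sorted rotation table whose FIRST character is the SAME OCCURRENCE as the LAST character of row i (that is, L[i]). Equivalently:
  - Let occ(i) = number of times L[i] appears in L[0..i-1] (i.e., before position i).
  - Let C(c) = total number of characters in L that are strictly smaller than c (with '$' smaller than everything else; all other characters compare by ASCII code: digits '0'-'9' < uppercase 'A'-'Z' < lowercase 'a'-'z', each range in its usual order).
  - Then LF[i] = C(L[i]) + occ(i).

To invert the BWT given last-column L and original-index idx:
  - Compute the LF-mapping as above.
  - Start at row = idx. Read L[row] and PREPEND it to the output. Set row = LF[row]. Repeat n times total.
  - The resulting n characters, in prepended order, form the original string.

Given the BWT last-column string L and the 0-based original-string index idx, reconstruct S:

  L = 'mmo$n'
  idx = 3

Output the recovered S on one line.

Answer: nomm$

Derivation:
LF mapping: 1 2 4 0 3
Walk LF starting at row 3, prepending L[row]:
  step 1: row=3, L[3]='$', prepend. Next row=LF[3]=0
  step 2: row=0, L[0]='m', prepend. Next row=LF[0]=1
  step 3: row=1, L[1]='m', prepend. Next row=LF[1]=2
  step 4: row=2, L[2]='o', prepend. Next row=LF[2]=4
  step 5: row=4, L[4]='n', prepend. Next row=LF[4]=3
Reversed output: nomm$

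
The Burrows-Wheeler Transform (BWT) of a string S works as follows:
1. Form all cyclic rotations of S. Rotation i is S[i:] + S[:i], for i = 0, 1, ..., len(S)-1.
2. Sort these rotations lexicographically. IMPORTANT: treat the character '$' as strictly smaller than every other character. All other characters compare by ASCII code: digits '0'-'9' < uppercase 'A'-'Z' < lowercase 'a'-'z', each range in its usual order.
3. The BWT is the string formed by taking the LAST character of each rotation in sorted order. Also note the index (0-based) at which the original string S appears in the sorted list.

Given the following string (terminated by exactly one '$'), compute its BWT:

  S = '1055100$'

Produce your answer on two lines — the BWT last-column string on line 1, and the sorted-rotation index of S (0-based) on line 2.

All 8 rotations (rotation i = S[i:]+S[:i]):
  rot[0] = 1055100$
  rot[1] = 055100$1
  rot[2] = 55100$10
  rot[3] = 5100$105
  rot[4] = 100$1055
  rot[5] = 00$10551
  rot[6] = 0$105510
  rot[7] = $1055100
Sorted (with $ < everything):
  sorted[0] = $1055100  (last char: '0')
  sorted[1] = 0$105510  (last char: '0')
  sorted[2] = 00$10551  (last char: '1')
  sorted[3] = 055100$1  (last char: '1')
  sorted[4] = 100$1055  (last char: '5')
  sorted[5] = 1055100$  (last char: '$')
  sorted[6] = 5100$105  (last char: '5')
  sorted[7] = 55100$10  (last char: '0')
Last column: 00115$50
Original string S is at sorted index 5

Answer: 00115$50
5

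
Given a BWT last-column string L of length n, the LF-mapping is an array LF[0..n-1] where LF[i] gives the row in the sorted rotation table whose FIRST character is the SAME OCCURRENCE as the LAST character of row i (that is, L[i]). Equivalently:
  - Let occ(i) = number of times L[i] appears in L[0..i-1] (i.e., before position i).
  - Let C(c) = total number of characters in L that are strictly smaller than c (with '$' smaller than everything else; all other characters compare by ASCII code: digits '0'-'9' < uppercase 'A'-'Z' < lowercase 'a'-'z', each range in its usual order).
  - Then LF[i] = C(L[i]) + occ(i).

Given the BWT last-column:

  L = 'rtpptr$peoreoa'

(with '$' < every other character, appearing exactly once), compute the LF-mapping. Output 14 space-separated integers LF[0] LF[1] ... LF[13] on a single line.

Char counts: '$':1, 'a':1, 'e':2, 'o':2, 'p':3, 'r':3, 't':2
C (first-col start): C('$')=0, C('a')=1, C('e')=2, C('o')=4, C('p')=6, C('r')=9, C('t')=12
L[0]='r': occ=0, LF[0]=C('r')+0=9+0=9
L[1]='t': occ=0, LF[1]=C('t')+0=12+0=12
L[2]='p': occ=0, LF[2]=C('p')+0=6+0=6
L[3]='p': occ=1, LF[3]=C('p')+1=6+1=7
L[4]='t': occ=1, LF[4]=C('t')+1=12+1=13
L[5]='r': occ=1, LF[5]=C('r')+1=9+1=10
L[6]='$': occ=0, LF[6]=C('$')+0=0+0=0
L[7]='p': occ=2, LF[7]=C('p')+2=6+2=8
L[8]='e': occ=0, LF[8]=C('e')+0=2+0=2
L[9]='o': occ=0, LF[9]=C('o')+0=4+0=4
L[10]='r': occ=2, LF[10]=C('r')+2=9+2=11
L[11]='e': occ=1, LF[11]=C('e')+1=2+1=3
L[12]='o': occ=1, LF[12]=C('o')+1=4+1=5
L[13]='a': occ=0, LF[13]=C('a')+0=1+0=1

Answer: 9 12 6 7 13 10 0 8 2 4 11 3 5 1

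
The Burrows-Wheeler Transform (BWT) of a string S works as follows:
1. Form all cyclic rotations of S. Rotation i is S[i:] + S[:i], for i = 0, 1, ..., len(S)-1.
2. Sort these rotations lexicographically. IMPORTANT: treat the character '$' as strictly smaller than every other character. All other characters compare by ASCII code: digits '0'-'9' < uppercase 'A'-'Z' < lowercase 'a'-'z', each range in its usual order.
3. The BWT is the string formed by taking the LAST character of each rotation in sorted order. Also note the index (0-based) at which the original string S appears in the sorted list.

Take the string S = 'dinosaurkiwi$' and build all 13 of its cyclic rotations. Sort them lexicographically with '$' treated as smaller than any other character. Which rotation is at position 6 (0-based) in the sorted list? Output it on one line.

All 13 rotations (rotation i = S[i:]+S[:i]):
  rot[0] = dinosaurkiwi$
  rot[1] = inosaurkiwi$d
  rot[2] = nosaurkiwi$di
  rot[3] = osaurkiwi$din
  rot[4] = saurkiwi$dino
  rot[5] = aurkiwi$dinos
  rot[6] = urkiwi$dinosa
  rot[7] = rkiwi$dinosau
  rot[8] = kiwi$dinosaur
  rot[9] = iwi$dinosaurk
  rot[10] = wi$dinosaurki
  rot[11] = i$dinosaurkiw
  rot[12] = $dinosaurkiwi
Sorted (with $ < everything):
  sorted[0] = $dinosaurkiwi
  sorted[1] = aurkiwi$dinos
  sorted[2] = dinosaurkiwi$
  sorted[3] = i$dinosaurkiw
  sorted[4] = inosaurkiwi$d
  sorted[5] = iwi$dinosaurk
  sorted[6] = kiwi$dinosaur
  sorted[7] = nosaurkiwi$di
  sorted[8] = osaurkiwi$din
  sorted[9] = rkiwi$dinosau
  sorted[10] = saurkiwi$dino
  sorted[11] = urkiwi$dinosa
  sorted[12] = wi$dinosaurki
sorted[6] = kiwi$dinosaur

Answer: kiwi$dinosaur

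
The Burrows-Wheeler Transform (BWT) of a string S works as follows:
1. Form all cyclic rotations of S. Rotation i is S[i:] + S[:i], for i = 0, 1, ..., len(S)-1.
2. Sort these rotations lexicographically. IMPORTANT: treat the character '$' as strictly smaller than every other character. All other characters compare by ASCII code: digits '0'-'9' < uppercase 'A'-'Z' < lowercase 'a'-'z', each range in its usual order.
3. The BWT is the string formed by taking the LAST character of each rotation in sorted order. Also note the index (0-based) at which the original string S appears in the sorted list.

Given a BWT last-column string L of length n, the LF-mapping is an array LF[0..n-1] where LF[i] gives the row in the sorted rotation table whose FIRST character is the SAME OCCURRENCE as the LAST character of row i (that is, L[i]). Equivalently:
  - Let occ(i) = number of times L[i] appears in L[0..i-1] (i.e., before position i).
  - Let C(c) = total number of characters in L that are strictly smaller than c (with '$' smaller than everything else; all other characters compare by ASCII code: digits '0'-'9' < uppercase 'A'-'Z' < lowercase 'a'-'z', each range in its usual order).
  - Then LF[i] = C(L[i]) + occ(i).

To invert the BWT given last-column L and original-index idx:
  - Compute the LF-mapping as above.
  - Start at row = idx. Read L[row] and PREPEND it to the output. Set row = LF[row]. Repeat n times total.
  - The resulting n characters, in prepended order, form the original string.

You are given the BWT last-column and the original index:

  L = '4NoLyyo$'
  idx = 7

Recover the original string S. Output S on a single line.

LF mapping: 1 3 4 2 6 7 5 0
Walk LF starting at row 7, prepending L[row]:
  step 1: row=7, L[7]='$', prepend. Next row=LF[7]=0
  step 2: row=0, L[0]='4', prepend. Next row=LF[0]=1
  step 3: row=1, L[1]='N', prepend. Next row=LF[1]=3
  step 4: row=3, L[3]='L', prepend. Next row=LF[3]=2
  step 5: row=2, L[2]='o', prepend. Next row=LF[2]=4
  step 6: row=4, L[4]='y', prepend. Next row=LF[4]=6
  step 7: row=6, L[6]='o', prepend. Next row=LF[6]=5
  step 8: row=5, L[5]='y', prepend. Next row=LF[5]=7
Reversed output: yoyoLN4$

Answer: yoyoLN4$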